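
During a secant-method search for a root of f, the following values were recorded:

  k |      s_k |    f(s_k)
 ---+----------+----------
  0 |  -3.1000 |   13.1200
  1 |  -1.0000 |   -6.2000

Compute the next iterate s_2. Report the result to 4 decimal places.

-1.6739

s_2 = -1.0000 − (-6.2000)·(-1.0000 − (-3.1000)) / (-6.2000 − 13.1200)
   = -1.0000 − (-13.020000)/(-19.320000) = -1.673913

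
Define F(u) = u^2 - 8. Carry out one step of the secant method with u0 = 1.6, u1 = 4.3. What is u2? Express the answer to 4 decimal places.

F(1.6) = -5.440000, F(4.3) = 10.490000
u2 = 4.300000 − 10.490000·(4.300000 − 1.600000) / (10.490000 − (-5.440000)) = 4.300000 − (28.323000)/(15.930000) = 2.522034

2.5220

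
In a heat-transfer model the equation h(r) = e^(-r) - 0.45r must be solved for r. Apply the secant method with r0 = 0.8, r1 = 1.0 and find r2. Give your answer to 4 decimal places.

0.9042

h(0.8) = 0.089329, h(1.0) = -0.082121
r2 = 1.000000 − (-0.082121)·(1.000000 − 0.800000) / (-0.082121 − 0.089329) = 1.000000 − (-0.016424)/(-0.171450) = 0.904204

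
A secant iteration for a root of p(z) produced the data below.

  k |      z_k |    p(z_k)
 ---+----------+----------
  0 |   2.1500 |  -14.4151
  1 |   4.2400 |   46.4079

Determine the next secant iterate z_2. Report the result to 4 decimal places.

z_2 = 4.2400 − 46.4079·(4.2400 − 2.1500) / (46.4079 − (-14.4151))
   = 4.2400 − (96.992511)/(60.823000) = 2.645332

2.6453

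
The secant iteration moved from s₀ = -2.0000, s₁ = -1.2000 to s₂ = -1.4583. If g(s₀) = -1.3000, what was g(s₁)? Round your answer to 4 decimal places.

The secant line through (-2.0000, -1.3000) and (-1.2000, g(s₁)) crosses zero at s₂ = -1.4583.
So (-2.0000, -1.3000), (-1.2000, g(s₁)), (-1.4583, 0) are collinear:
g(s₁) = -1.3000 · (-1.2000 − (-1.4583)) / (-2.0000 − (-1.4583)) = -1.3000 · (0.258300)/(-0.541700) = 0.619882

0.6199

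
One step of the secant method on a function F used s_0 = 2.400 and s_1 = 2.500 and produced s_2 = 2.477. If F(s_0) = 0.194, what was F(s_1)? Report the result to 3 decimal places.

The secant line through (2.400, 0.194) and (2.500, F(s_1)) crosses zero at s_2 = 2.477.
So (2.400, 0.194), (2.500, F(s_1)), (2.477, 0) are collinear:
F(s_1) = 0.194 · (2.500 − 2.477) / (2.400 − 2.477) = 0.194 · (0.02300)/(-0.07700) = -0.05795

-0.058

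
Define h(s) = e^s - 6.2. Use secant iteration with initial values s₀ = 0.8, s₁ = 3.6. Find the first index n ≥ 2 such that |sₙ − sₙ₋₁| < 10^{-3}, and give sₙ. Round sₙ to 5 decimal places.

n = 8, sₙ = 1.82455

h(0.8) = -3.9744591, h(3.6) = 30.3982344
s₂ = 3.6000000 − 30.3982344·(2.8000000)/(34.3726935) = 1.1237595;  |Δ| = 2.4762405
h(1.1237595) = -3.1236019
s₃ = 1.1237595 − (-3.1236019)·(-2.4762405)/(-33.5218363) = 1.3544983;  |Δ| = 0.2307388
h(1.3544983) = -2.3251835
s₄ = 1.3544983 − (-2.3251835)·(0.2307388)/(0.7984184) = 2.0264645;  |Δ| = 0.6719661
h(2.0264645) = 1.3872140
s₅ = 2.0264645 − 1.3872140·(0.6719661)/(3.7123975) = 1.7753704;  |Δ| = 0.2510940
h(1.7753704) = -0.2975328
s₆ = 1.7753704 − (-0.2975328)·(-0.2510940)/(-1.6847468) = 1.8197146;  |Δ| = 0.0443442
h(1.8197146) = -0.0299027
s₇ = 1.8197146 − (-0.0299027)·(0.0443442)/(0.2676301) = 1.8246692;  |Δ| = 0.0049546
h(1.8246692) = 0.0007438
s₈ = 1.8246692 − 0.0007438·(0.0049546)/(0.0306465) = 1.8245490;  |Δ| = 0.0001202
|s₈ − s₇| = 0.0001202 < 10^{-3}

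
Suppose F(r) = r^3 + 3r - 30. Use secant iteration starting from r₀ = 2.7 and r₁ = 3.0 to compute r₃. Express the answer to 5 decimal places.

2.78630

F(2.7) = -2.2170000, F(3.0) = 6.0000000
r₂ = 3.0000000 − 6.0000000·(3.0000000 − 2.7000000) / (6.0000000 − (-2.2170000)) = 3.0000000 − (1.8000000)/(8.2170000) = 2.7809419
F(2.7809419) = -0.1503755
r₃ = 2.7809419 − (-0.1503755)·(2.7809419 − 3.0000000) / (-0.1503755 − 6.0000000) = 2.7809419 − (0.0329410)/(-6.1503755) = 2.7862979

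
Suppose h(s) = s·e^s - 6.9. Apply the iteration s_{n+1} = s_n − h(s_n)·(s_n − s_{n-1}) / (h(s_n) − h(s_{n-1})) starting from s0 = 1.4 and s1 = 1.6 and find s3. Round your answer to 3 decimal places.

1.515

h(1.4) = -1.22272, h(1.6) = 1.02485
s2 = 1.60000 − 1.02485·(1.60000 − 1.40000) / (1.02485 − (-1.22272)) = 1.60000 − (0.20497)/(2.24757) = 1.50880
h(1.50880) = -0.07822
s3 = 1.50880 − (-0.07822)·(1.50880 − 1.60000) / (-0.07822 − 1.02485) = 1.50880 − (0.00713)/(-1.10307) = 1.51527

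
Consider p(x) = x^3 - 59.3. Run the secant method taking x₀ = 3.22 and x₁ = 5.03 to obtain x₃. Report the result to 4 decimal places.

p(3.22) = -25.913752, p(5.03) = 67.963527
x₂ = 5.030000 − 67.963527·(5.030000 − 3.220000) / (67.963527 − (-25.913752)) = 5.030000 − (123.013984)/(93.877279) = 3.719630
p(3.719630) = -7.836517
x₃ = 3.719630 − (-7.836517)·(3.719630 − 5.030000) / (-7.836517 − 67.963527) = 3.719630 − (10.268738)/(-75.800044) = 3.855101

3.8551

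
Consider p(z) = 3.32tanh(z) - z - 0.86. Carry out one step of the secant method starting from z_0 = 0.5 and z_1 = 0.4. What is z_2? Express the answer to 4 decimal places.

0.3992

p(0.5) = 0.174229, p(0.4) = 0.001431
z_2 = 0.400000 − 0.001431·(0.400000 − 0.500000) / (0.001431 − 0.174229) = 0.400000 − (-0.000143)/(-0.172798) = 0.399172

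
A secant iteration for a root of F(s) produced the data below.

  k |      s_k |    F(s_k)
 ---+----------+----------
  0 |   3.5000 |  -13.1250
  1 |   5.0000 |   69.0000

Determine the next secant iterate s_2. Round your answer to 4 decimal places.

3.7397

s_2 = 5.0000 − 69.0000·(5.0000 − 3.5000) / (69.0000 − (-13.1250))
   = 5.0000 − (103.500000)/(82.125000) = 3.739726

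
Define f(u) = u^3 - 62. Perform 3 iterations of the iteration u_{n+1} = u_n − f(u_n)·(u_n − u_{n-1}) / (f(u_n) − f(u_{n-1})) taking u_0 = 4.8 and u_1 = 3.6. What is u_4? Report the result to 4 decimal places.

f(4.8) = 48.592000, f(3.6) = -15.344000
u_2 = 3.600000 − (-15.344000)·(3.600000 − 4.800000) / (-15.344000 − 48.592000) = 3.600000 − (18.412800)/(-63.936000) = 3.887988
f(3.887988) = -3.227422
u_3 = 3.887988 − (-3.227422)·(3.887988 − 3.600000) / (-3.227422 − (-15.344000)) = 3.887988 − (-0.929459)/(12.116578) = 3.964698
f(3.964698) = 0.320398
u_4 = 3.964698 − 0.320398·(3.964698 − 3.887988) / (0.320398 − (-3.227422)) = 3.964698 − (0.024578)/(3.547820) = 3.957770

3.9578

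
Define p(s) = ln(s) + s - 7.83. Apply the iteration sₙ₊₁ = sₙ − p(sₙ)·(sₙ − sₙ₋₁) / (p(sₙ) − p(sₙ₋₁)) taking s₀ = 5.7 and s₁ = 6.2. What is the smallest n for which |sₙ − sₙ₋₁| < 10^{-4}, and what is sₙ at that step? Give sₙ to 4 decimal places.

p(5.7) = -0.389534, p(6.2) = 0.194549
s₂ = 6.200000 − 0.194549·(0.500000)/(0.584083) = 6.033458;  |Δ| = 0.166542
p(6.033458) = 0.000778
s₃ = 6.033458 − 0.000778·(-0.166542)/(-0.193772) = 6.032789;  |Δ| = 0.000668
p(6.032789) = -0.000002
s₄ = 6.032789 − (-0.000002)·(-0.000668)/(-0.000779) = 6.032790;  |Δ| = 0.000001
|s₄ − s₃| = 0.000001 < 10^{-4}

n = 4, sₙ = 6.0328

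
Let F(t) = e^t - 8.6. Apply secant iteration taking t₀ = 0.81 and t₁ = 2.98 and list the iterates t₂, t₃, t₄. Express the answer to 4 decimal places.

1.6004, 1.9417, 2.2176

F(0.81) = -6.352092, F(2.98) = 11.087817
t₂ = 2.980000 − 11.087817·(2.980000 − 0.810000) / (11.087817 − (-6.352092)) = 2.980000 − (24.060562)/(17.439909) = 1.600373
F(1.600373) = -3.645118
t₃ = 1.600373 − (-3.645118)·(1.600373 − 2.980000) / (-3.645118 − 11.087817) = 1.600373 − (5.028902)/(-14.732934) = 1.941711
F(1.941711) = -1.629334
t₄ = 1.941711 − (-1.629334)·(1.941711 − 1.600373) / (-1.629334 − (-3.645118)) = 1.941711 − (-0.556153)/(2.015784) = 2.217610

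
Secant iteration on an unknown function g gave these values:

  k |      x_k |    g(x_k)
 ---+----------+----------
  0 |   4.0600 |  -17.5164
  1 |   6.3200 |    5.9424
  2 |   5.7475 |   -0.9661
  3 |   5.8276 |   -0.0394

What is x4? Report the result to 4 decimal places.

x4 = 5.8276 − (-0.0394)·(5.8276 − 5.7475) / (-0.0394 − (-0.9661))
   = 5.8276 − (-0.003156)/(0.926700) = 5.831006

5.8310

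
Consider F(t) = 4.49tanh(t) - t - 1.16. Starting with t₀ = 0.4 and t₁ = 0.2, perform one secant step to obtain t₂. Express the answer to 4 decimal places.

F(0.4) = 0.145971, F(0.2) = -0.473785
t₂ = 0.200000 − (-0.473785)·(0.200000 − 0.400000) / (-0.473785 − 0.145971) = 0.200000 − (0.094757)/(-0.619756) = 0.352894

0.3529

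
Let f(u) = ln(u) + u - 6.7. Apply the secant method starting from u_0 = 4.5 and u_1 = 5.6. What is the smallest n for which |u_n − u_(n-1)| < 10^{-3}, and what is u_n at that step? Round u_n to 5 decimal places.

n = 4, u_n = 5.07556

f(4.5) = -0.6959226, f(5.6) = 0.6227666
u_2 = 5.6000000 − 0.6227666·(1.1000000)/(1.3186892) = 5.0805120;  |Δ| = 0.5194880
f(5.0805120) = 0.0059240
u_3 = 5.0805120 − 0.0059240·(-0.5194880)/(-0.6168426) = 5.0755229;  |Δ| = 0.0049890
f(5.0755229) = -0.0000475
u_4 = 5.0755229 − (-0.0000475)·(-0.0049890)/(-0.0059715) = 5.0755626;  |Δ| = 0.0000397
|u_4 − u_3| = 0.0000397 < 10^{-3}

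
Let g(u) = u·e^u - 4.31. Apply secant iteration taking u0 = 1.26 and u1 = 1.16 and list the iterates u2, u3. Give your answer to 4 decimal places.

1.2422, 1.2433

g(1.26) = 0.132031, g(1.16) = -0.609677
u2 = 1.160000 − (-0.609677)·(1.160000 − 1.260000) / (-0.609677 − 0.132031) = 1.160000 − (0.060968)/(-0.741708) = 1.242199
g(1.242199) = -0.007990
u3 = 1.242199 − (-0.007990)·(1.242199 − 1.160000) / (-0.007990 − (-0.609677)) = 1.242199 − (-0.000657)/(0.601687) = 1.243291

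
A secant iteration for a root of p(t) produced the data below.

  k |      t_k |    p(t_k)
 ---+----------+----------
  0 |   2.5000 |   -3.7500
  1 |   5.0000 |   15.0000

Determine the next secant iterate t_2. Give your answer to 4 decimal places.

t_2 = 5.0000 − 15.0000·(5.0000 − 2.5000) / (15.0000 − (-3.7500))
   = 5.0000 − (37.500000)/(18.750000) = 3.000000

3.0000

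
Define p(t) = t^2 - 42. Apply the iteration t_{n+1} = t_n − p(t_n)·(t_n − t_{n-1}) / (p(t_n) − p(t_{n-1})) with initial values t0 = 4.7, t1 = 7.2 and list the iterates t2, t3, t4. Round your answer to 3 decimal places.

6.373, 6.475, 6.481

p(4.7) = -19.91000, p(7.2) = 9.84000
t2 = 7.20000 − 9.84000·(7.20000 − 4.70000) / (9.84000 − (-19.91000)) = 7.20000 − (24.60000)/(29.75000) = 6.37311
p(6.37311) = -1.38348
t3 = 6.37311 − (-1.38348)·(6.37311 − 7.20000) / (-1.38348 − 9.84000) = 6.37311 − (1.14399)/(-11.22348) = 6.47504
p(6.47504) = -0.07389
t4 = 6.47504 − (-0.07389)·(6.47504 − 6.37311) / (-0.07389 − (-1.38348)) = 6.47504 − (-0.00753)/(1.30958) = 6.48079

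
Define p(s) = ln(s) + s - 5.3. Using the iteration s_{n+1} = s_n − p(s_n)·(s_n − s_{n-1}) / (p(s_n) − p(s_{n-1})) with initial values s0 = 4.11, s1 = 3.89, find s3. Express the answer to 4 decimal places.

p(4.11) = 0.223423, p(3.89) = -0.051591
s2 = 3.890000 − (-0.051591)·(3.890000 − 4.110000) / (-0.051591 − 0.223423) = 3.890000 − (0.011350)/(-0.275014) = 3.931271
p(3.931271) = 0.000233
s3 = 3.931271 − 0.000233·(3.931271 − 3.890000) / (0.000233 − (-0.051591)) = 3.931271 − (0.000010)/(0.051824) = 3.931085

3.9311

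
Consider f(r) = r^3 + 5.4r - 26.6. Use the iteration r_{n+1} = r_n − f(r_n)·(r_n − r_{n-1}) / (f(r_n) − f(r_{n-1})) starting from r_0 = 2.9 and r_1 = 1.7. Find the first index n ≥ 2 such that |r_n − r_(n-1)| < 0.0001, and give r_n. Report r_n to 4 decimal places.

n = 6, r_n = 2.3919

f(2.9) = 13.449000, f(1.7) = -12.507000
r_2 = 1.700000 − (-12.507000)·(-1.200000)/(-25.956000) = 2.278225;  |Δ| = 0.578225
f(2.278225) = -2.472899
r_3 = 2.278225 − (-2.472899)·(0.578225)/(10.034101) = 2.420728;  |Δ| = 0.142503
f(2.420728) = 0.657211
r_4 = 2.420728 − 0.657211·(0.142503)/(3.130111) = 2.390807;  |Δ| = 0.029921
f(2.390807) = -0.023882
r_5 = 2.390807 − (-0.023882)·(-0.029921)/(-0.681093) = 2.391856;  |Δ| = 0.001049
f(2.391856) = -0.000218
r_6 = 2.391856 − (-0.000218)·(0.001049)/(0.023664) = 2.391866;  |Δ| = 0.000010
|r_6 − r_5| = 0.000010 < 0.0001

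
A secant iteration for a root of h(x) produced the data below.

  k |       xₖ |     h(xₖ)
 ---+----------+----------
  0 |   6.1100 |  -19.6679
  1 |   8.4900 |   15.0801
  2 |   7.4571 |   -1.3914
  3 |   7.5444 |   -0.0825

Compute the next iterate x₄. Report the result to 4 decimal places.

x₄ = 7.5444 − (-0.0825)·(7.5444 − 7.4571) / (-0.0825 − (-1.3914))
   = 7.5444 − (-0.007202)/(1.308900) = 7.549903

7.5499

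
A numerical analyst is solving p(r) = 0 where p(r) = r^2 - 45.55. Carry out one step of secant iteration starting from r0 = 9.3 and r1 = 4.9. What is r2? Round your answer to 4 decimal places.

p(9.3) = 40.940000, p(4.9) = -21.540000
r2 = 4.900000 − (-21.540000)·(4.900000 − 9.300000) / (-21.540000 − 40.940000) = 4.900000 − (94.776000)/(-62.480000) = 6.416901

6.4169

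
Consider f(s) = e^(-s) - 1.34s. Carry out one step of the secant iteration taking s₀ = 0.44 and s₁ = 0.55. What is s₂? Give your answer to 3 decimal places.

f(0.44) = 0.05444, f(0.55) = -0.16005
s₂ = 0.55000 − (-0.16005)·(0.55000 − 0.44000) / (-0.16005 − 0.05444) = 0.55000 − (-0.01761)/(-0.21449) = 0.46792

0.468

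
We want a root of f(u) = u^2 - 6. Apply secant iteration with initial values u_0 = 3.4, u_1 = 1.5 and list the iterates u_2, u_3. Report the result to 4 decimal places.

2.2653, 2.4959

f(3.4) = 5.560000, f(1.5) = -3.750000
u_2 = 1.500000 − (-3.750000)·(1.500000 − 3.400000) / (-3.750000 − 5.560000) = 1.500000 − (7.125000)/(-9.310000) = 2.265306
f(2.265306) = -0.868388
u_3 = 2.265306 − (-0.868388)·(2.265306 − 1.500000) / (-0.868388 − (-3.750000)) = 2.265306 − (-0.664583)/(2.881612) = 2.495935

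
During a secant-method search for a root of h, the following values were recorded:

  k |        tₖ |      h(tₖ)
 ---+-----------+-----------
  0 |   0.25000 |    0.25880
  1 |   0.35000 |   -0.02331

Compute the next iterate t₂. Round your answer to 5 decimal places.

0.34174

t₂ = 0.35000 − (-0.02331)·(0.35000 − 0.25000) / (-0.02331 − 0.25880)
   = 0.35000 − (-0.0023310)/(-0.2821100) = 0.3417373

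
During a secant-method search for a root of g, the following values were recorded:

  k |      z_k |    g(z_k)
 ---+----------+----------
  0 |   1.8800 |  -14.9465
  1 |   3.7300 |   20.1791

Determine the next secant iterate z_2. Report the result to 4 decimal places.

z_2 = 3.7300 − 20.1791·(3.7300 − 1.8800) / (20.1791 − (-14.9465))
   = 3.7300 − (37.331335)/(35.125600) = 2.667204

2.6672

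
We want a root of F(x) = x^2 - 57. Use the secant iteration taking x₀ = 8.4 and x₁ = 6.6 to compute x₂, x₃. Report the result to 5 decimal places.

F(8.4) = 13.5600000, F(6.6) = -13.4400000
x₂ = 6.6000000 − (-13.4400000)·(6.6000000 − 8.4000000) / (-13.4400000 − 13.5600000) = 6.6000000 − (24.1920000)/(-27.0000000) = 7.4960000
F(7.4960000) = -0.8099840
x₃ = 7.4960000 − (-0.8099840)·(7.4960000 − 6.6000000) / (-0.8099840 − (-13.4400000)) = 7.4960000 − (-0.7257457)/(12.6300160) = 7.5534620

7.49600, 7.55346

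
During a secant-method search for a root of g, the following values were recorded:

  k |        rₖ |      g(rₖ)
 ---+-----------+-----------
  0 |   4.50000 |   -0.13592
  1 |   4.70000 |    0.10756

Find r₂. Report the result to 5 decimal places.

4.61165

r₂ = 4.70000 − 0.10756·(4.70000 − 4.50000) / (0.10756 − (-0.13592))
   = 4.70000 − (0.0215120)/(0.2434800) = 4.6116478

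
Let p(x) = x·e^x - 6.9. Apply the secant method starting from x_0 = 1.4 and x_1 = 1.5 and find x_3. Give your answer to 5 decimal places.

p(1.4) = -1.2227200, p(1.5) = -0.1774664
x_2 = 1.5000000 − (-0.1774664)·(1.5000000 − 1.4000000) / (-0.1774664 − (-1.2227200)) = 1.5000000 − (-0.0177466)/(1.0452537) = 1.5169783
p(1.5169783) = 0.0150397
x_3 = 1.5169783 − 0.0150397·(1.5169783 − 1.5000000) / (0.0150397 − (-0.1774664)) = 1.5169783 − (0.0002553)/(0.1925061) = 1.5156519

1.51565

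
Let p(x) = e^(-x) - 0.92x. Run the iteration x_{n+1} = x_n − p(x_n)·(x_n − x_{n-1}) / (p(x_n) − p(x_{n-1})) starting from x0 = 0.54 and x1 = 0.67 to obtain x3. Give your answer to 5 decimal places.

p(0.54) = 0.0859483, p(0.67) = -0.1046914
x2 = 0.6700000 − (-0.1046914)·(0.6700000 − 0.5400000) / (-0.1046914 − 0.0859483) = 0.6700000 − (-0.0136099)/(-0.1906397) = 0.5986094
p(0.5986094) = -0.0011453
x3 = 0.5986094 − (-0.0011453)·(0.5986094 − 0.6700000) / (-0.0011453 − (-0.1046914)) = 0.5986094 − (0.0000818)/(0.1035462) = 0.5978198

0.59782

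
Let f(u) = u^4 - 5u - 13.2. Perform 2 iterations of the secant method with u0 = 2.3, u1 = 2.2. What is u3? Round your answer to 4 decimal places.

2.2203

f(2.3) = 3.284100, f(2.2) = -0.774400
u2 = 2.200000 − (-0.774400)·(2.200000 − 2.300000) / (-0.774400 − 3.284100) = 2.200000 − (0.077440)/(-4.058500) = 2.219081
f(2.219081) = -0.046475
u3 = 2.219081 − (-0.046475)·(2.219081 − 2.200000) / (-0.046475 − (-0.774400)) = 2.219081 − (-0.000887)/(0.727925) = 2.220299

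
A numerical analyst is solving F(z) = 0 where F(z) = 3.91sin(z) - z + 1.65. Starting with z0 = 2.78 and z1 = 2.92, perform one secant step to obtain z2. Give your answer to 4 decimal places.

F(2.78) = 0.253219, F(2.92) = -0.410646
z2 = 2.920000 − (-0.410646)·(2.920000 − 2.780000) / (-0.410646 − 0.253219) = 2.920000 − (-0.057490)/(-0.663865) = 2.833400

2.8334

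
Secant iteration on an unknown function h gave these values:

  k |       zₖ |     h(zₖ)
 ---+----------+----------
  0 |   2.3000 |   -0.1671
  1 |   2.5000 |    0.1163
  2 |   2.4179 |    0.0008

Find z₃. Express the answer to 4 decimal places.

z₃ = 2.4179 − 0.0008·(2.4179 − 2.5000) / (0.0008 − 0.1163)
   = 2.4179 − (-0.000066)/(-0.115500) = 2.417331

2.4173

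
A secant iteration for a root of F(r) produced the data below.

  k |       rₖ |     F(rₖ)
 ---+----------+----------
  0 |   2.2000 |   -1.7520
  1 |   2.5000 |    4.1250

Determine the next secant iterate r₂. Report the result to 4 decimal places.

r₂ = 2.5000 − 4.1250·(2.5000 − 2.2000) / (4.1250 − (-1.7520))
   = 2.5000 − (1.237500)/(5.877000) = 2.289433

2.2894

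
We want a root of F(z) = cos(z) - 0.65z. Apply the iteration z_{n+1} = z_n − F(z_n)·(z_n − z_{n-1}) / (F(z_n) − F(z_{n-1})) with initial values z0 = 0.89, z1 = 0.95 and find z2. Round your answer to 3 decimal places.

F(0.89) = 0.05091, F(0.95) = -0.03582
z2 = 0.95000 − (-0.03582)·(0.95000 − 0.89000) / (-0.03582 − 0.05091) = 0.95000 − (-0.00215)/(-0.08673) = 0.92522

0.925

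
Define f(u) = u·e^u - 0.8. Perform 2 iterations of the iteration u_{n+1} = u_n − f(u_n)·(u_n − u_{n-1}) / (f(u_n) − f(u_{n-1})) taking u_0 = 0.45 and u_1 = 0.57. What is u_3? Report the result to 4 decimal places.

0.4899

f(0.45) = -0.094260, f(0.57) = 0.207912
u_2 = 0.570000 − 0.207912·(0.570000 − 0.450000) / (0.207912 − (-0.094260)) = 0.570000 − (0.024949)/(0.302172) = 0.487433
f(0.487433) = -0.006395
u_3 = 0.487433 − (-0.006395)·(0.487433 − 0.570000) / (-0.006395 − 0.207912) = 0.487433 − (0.000528)/(-0.214308) = 0.489897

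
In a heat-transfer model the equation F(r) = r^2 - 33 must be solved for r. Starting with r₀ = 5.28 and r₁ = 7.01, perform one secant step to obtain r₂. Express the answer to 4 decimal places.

F(5.28) = -5.121600, F(7.01) = 16.140100
r₂ = 7.010000 − 16.140100·(7.010000 − 5.280000) / (16.140100 − (-5.121600)) = 7.010000 − (27.922373)/(21.261700) = 5.696729

5.6967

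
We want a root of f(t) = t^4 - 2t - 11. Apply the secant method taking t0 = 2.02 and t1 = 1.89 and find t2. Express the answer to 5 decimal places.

f(2.02) = 1.6096642, f(1.89) = -2.0201016
t2 = 1.8900000 − (-2.0201016)·(1.8900000 − 2.0200000) / (-2.0201016 − 1.6096642) = 1.8900000 − (0.2626132)/(-3.6297658) = 1.9623499

1.96235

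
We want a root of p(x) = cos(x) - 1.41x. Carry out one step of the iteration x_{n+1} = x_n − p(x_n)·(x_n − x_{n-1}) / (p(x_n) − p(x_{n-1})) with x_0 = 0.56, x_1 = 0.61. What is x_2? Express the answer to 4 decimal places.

0.5894

p(0.56) = 0.057655, p(0.61) = -0.040452
x_2 = 0.610000 − (-0.040452)·(0.610000 − 0.560000) / (-0.040452 − 0.057655) = 0.610000 − (-0.002023)/(-0.098107) = 0.589384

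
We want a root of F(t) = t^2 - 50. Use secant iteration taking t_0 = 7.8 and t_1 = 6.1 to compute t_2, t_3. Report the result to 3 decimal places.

F(7.8) = 10.84000, F(6.1) = -12.79000
t_2 = 6.10000 − (-12.79000)·(6.10000 − 7.80000) / (-12.79000 − 10.84000) = 6.10000 − (21.74300)/(-23.63000) = 7.02014
F(7.02014) = -0.71758
t_3 = 7.02014 − (-0.71758)·(7.02014 − 6.10000) / (-0.71758 − (-12.79000)) = 7.02014 − (-0.66028)/(12.07242) = 7.07484

7.020, 7.075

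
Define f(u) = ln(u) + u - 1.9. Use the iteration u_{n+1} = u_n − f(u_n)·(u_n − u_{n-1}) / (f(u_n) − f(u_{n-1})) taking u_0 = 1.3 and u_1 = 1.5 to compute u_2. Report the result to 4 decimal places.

f(1.3) = -0.337636, f(1.5) = 0.005465
u_2 = 1.500000 − 0.005465·(1.500000 − 1.300000) / (0.005465 − (-0.337636)) = 1.500000 − (0.001093)/(0.343101) = 1.496814

1.4968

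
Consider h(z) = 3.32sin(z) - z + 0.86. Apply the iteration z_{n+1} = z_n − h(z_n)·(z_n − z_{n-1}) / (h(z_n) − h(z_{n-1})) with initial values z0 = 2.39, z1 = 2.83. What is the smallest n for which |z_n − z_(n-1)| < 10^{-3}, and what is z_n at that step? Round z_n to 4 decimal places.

h(2.39) = 0.736907, h(2.83) = -0.952171
z2 = 2.830000 − (-0.952171)·(0.440000)/(-1.689078) = 2.581962;  |Δ| = 0.248038
h(2.581962) = 0.040537
z3 = 2.581962 − 0.040537·(-0.248038)/(0.992708) = 2.592091;  |Δ| = 0.010128
h(2.592091) = 0.001821
z4 = 2.592091 − 0.001821·(0.010128)/(-0.038715) = 2.592567;  |Δ| = 0.000476
|z4 − z3| = 0.000476 < 10^{-3}

n = 4, z_n = 2.5926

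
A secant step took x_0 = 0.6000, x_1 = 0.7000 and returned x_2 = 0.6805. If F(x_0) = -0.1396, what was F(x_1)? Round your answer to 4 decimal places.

0.0338

The secant line through (0.6000, -0.1396) and (0.7000, F(x_1)) crosses zero at x_2 = 0.6805.
So (0.6000, -0.1396), (0.7000, F(x_1)), (0.6805, 0) are collinear:
F(x_1) = -0.1396 · (0.7000 − 0.6805) / (0.6000 − 0.6805) = -0.1396 · (0.019500)/(-0.080500) = 0.033816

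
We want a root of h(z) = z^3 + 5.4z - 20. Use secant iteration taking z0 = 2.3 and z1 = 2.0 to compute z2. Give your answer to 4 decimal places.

2.0622

h(2.3) = 4.587000, h(2.0) = -1.200000
z2 = 2.000000 − (-1.200000)·(2.000000 − 2.300000) / (-1.200000 − 4.587000) = 2.000000 − (0.360000)/(-5.787000) = 2.062208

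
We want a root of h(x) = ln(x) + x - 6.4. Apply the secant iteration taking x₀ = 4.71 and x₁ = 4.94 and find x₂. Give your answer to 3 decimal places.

4.826

h(4.71) = -0.14031, h(4.94) = 0.13737
x₂ = 4.94000 − 0.13737·(4.94000 − 4.71000) / (0.13737 − (-0.14031)) = 4.94000 − (0.03159)/(0.27768) = 4.82622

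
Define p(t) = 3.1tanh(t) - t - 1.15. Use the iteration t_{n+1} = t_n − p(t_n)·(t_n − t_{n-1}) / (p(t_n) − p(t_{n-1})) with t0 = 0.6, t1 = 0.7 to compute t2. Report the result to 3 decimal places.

0.678

p(0.6) = -0.08515, p(0.7) = 0.02354
t2 = 0.70000 − 0.02354·(0.70000 − 0.60000) / (0.02354 − (-0.08515)) = 0.70000 − (0.00235)/(0.10869) = 0.67834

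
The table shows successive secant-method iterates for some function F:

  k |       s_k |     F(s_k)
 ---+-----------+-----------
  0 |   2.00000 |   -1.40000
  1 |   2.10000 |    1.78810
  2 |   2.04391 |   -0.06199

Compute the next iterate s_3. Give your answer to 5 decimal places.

2.04579

s_3 = 2.04391 − (-0.06199)·(2.04391 − 2.10000) / (-0.06199 − 1.78810)
   = 2.04391 − (0.0034770)/(-1.8500900) = 2.0457894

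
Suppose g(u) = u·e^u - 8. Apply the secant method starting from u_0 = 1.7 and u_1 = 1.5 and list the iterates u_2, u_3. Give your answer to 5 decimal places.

g(1.7) = 1.3057106, g(1.5) = -1.2774664
u_2 = 1.5000000 − (-1.2774664)·(1.5000000 − 1.7000000) / (-1.2774664 − 1.3057106) = 1.5000000 − (0.2554933)/(-2.5831770) = 1.5989066
g(1.5989066) = -0.0892180
u_3 = 1.5989066 − (-0.0892180)·(1.5989066 − 1.5000000) / (-0.0892180 − (-1.2774664)) = 1.5989066 − (-0.0088243)/(1.1882484) = 1.6063329

1.59891, 1.60633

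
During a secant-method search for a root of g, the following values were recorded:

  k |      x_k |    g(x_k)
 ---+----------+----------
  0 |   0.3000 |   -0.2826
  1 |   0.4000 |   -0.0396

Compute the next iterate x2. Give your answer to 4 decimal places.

0.4163

x2 = 0.4000 − (-0.0396)·(0.4000 − 0.3000) / (-0.0396 − (-0.2826))
   = 0.4000 − (-0.003960)/(0.243000) = 0.416296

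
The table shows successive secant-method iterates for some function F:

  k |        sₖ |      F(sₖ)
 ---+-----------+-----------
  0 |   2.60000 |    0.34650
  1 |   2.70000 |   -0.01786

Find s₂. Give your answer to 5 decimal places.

2.69510

s₂ = 2.70000 − (-0.01786)·(2.70000 − 2.60000) / (-0.01786 − 0.34650)
   = 2.70000 − (-0.0017860)/(-0.3643600) = 2.6950983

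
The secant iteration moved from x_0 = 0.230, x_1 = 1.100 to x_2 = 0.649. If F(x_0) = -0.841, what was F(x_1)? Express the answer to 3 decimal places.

The secant line through (0.230, -0.841) and (1.100, F(x_1)) crosses zero at x_2 = 0.649.
So (0.230, -0.841), (1.100, F(x_1)), (0.649, 0) are collinear:
F(x_1) = -0.841 · (1.100 − 0.649) / (0.230 − 0.649) = -0.841 · (0.45100)/(-0.41900) = 0.90523

0.905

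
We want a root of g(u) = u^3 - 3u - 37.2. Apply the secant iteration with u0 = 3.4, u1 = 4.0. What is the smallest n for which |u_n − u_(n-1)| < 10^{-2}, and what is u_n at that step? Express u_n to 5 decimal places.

n = 4, u_n = 3.63706

g(3.4) = -8.0960000, g(4.0) = 14.8000000
u2 = 4.0000000 − 14.8000000·(0.6000000)/(22.8960000) = 3.6121593;  |Δ| = 0.3878407
g(3.6121593) = -0.9061247
u3 = 3.6121593 − (-0.9061247)·(-0.3878407)/(-15.7061247) = 3.6345348;  |Δ| = 0.0223755
g(3.6345348) = -0.0919694
u4 = 3.6345348 − (-0.0919694)·(0.0223755)/(0.8141553) = 3.6370624;  |Δ| = 0.0025276
|u4 − u3| = 0.0025276 < 10^{-2}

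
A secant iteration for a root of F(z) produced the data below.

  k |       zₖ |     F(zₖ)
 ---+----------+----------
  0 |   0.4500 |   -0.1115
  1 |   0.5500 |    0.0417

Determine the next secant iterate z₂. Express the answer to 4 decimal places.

0.5228

z₂ = 0.5500 − 0.0417·(0.5500 − 0.4500) / (0.0417 − (-0.1115))
   = 0.5500 − (0.004170)/(0.153200) = 0.522781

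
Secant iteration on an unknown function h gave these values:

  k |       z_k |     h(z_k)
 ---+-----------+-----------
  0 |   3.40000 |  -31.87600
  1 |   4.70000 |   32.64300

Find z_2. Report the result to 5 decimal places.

4.04227

z_2 = 4.70000 − 32.64300·(4.70000 − 3.40000) / (32.64300 − (-31.87600))
   = 4.70000 − (42.4359000)/(64.5190000) = 4.0422728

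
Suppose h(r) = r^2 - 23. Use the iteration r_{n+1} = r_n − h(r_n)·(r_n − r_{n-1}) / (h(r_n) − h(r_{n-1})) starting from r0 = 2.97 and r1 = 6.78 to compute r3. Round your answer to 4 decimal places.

4.7300

h(2.97) = -14.179100, h(6.78) = 22.968400
r2 = 6.780000 − 22.968400·(6.780000 − 2.970000) / (22.968400 − (-14.179100)) = 6.780000 − (87.509604)/(37.147500) = 4.424267
h(4.424267) = -3.425864
r3 = 4.424267 − (-3.425864)·(4.424267 − 6.780000) / (-3.425864 − 22.968400) = 4.424267 − (8.070423)/(-26.394264) = 4.730031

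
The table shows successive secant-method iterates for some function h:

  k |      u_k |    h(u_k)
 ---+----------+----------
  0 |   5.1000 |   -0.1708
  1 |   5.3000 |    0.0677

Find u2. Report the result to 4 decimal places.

u2 = 5.3000 − 0.0677·(5.3000 − 5.1000) / (0.0677 − (-0.1708))
   = 5.3000 − (0.013540)/(0.238500) = 5.243229

5.2432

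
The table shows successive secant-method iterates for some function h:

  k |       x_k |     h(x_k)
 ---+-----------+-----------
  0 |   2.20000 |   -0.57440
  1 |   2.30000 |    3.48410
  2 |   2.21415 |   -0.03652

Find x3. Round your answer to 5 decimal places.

x3 = 2.21415 − (-0.03652)·(2.21415 − 2.30000) / (-0.03652 − 3.48410)
   = 2.21415 − (0.0031352)/(-3.5206200) = 2.2150405

2.21504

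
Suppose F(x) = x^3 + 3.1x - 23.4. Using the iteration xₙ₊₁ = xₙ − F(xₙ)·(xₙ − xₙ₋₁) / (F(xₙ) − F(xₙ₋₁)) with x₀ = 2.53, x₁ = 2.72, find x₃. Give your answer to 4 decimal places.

F(2.53) = 0.637277, F(2.72) = 5.155648
x₂ = 2.720000 − 5.155648·(2.720000 − 2.530000) / (5.155648 − 0.637277) = 2.720000 − (0.979573)/(4.518371) = 2.503202
F(2.503202) = 0.045044
x₃ = 2.503202 − 0.045044·(2.503202 − 2.720000) / (0.045044 − 5.155648) = 2.503202 − (-0.009765)/(-5.110604) = 2.501291

2.5013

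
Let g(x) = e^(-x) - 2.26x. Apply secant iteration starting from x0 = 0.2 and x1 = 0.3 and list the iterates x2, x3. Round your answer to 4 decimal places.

g(0.2) = 0.366731, g(0.3) = 0.062818
x2 = 0.300000 − 0.062818·(0.300000 − 0.200000) / (0.062818 − 0.366731) = 0.300000 − (0.006282)/(-0.303913) = 0.320670
g(0.320670) = 0.000949
x3 = 0.320670 − 0.000949·(0.320670 − 0.300000) / (0.000949 − 0.062818) = 0.320670 − (0.000020)/(-0.061869) = 0.320987

0.3207, 0.3210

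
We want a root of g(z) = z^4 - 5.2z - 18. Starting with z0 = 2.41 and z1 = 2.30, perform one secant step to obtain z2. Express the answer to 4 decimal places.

g(2.41) = 3.202026, g(2.30) = -1.975900
z2 = 2.300000 − (-1.975900)·(2.300000 − 2.410000) / (-1.975900 − 3.202026) = 2.300000 − (0.217349)/(-5.177926) = 2.341976

2.3420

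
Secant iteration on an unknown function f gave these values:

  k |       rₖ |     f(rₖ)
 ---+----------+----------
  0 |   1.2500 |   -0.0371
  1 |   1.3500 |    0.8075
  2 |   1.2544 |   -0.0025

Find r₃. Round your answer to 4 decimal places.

1.2547

r₃ = 1.2544 − (-0.0025)·(1.2544 − 1.3500) / (-0.0025 − 0.8075)
   = 1.2544 − (0.000239)/(-0.810000) = 1.254695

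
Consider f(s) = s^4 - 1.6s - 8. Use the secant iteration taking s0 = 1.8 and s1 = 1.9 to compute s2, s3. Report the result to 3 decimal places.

1.816, 1.817

f(1.8) = -0.38240, f(1.9) = 1.99210
s2 = 1.90000 − 1.99210·(1.90000 − 1.80000) / (1.99210 − (-0.38240)) = 1.90000 − (0.19921)/(2.37450) = 1.81610
f(1.81610) = -0.02741
s3 = 1.81610 − (-0.02741)·(1.81610 − 1.90000) / (-0.02741 − 1.99210) = 1.81610 − (0.00230)/(-2.01951) = 1.81724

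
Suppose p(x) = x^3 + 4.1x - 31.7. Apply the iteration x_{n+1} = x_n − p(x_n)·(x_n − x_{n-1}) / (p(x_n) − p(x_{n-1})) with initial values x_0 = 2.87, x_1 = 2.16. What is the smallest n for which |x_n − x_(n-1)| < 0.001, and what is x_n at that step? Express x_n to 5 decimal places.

n = 5, x_n = 2.73606

p(2.87) = 3.7069030, p(2.16) = -12.7663040
x_2 = 2.1600000 − (-12.7663040)·(-0.7100000)/(-16.4732070) = 2.7102314;  |Δ| = 0.5502314
p(2.7102314) = -0.6804414
x_3 = 2.7102314 − (-0.6804414)·(0.5502314)/(12.0858626) = 2.7412098;  |Δ| = 0.0309784
p(2.7412098) = 0.1370434
x_4 = 2.7412098 − 0.1370434·(0.0309784)/(0.8174848) = 2.7360165;  |Δ| = 0.0051932
p(2.7360165) = -0.0010964
x_5 = 2.7360165 − (-0.0010964)·(-0.0051932)/(-0.1381398) = 2.7360578;  |Δ| = 0.0000412
|x_5 − x_4| = 0.0000412 < 0.001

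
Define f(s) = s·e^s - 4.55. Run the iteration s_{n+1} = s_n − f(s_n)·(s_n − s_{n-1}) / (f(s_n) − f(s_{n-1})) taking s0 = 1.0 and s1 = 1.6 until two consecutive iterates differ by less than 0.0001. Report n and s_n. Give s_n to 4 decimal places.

n = 6, s_n = 1.2734

f(1.0) = -1.831718, f(1.6) = 3.374852
s2 = 1.600000 − 3.374852·(0.600000)/(5.206570) = 1.211085;  |Δ| = 0.388915
f(1.211085) = -0.484233
s3 = 1.211085 − (-0.484233)·(-0.388915)/(-3.859085) = 1.259886;  |Δ| = 0.048801
f(1.259886) = -0.108878
s4 = 1.259886 − (-0.108878)·(0.048801)/(0.375355) = 1.274041;  |Δ| = 0.014155
f(1.274041) = 0.005044
s5 = 1.274041 − 0.005044·(0.014155)/(0.113922) = 1.273415;  |Δ| = 0.000627
f(1.273415) = -0.000049
s6 = 1.273415 − (-0.000049)·(-0.000627)/(-0.005094) = 1.273421;  |Δ| = 0.000006
|s6 − s5| = 0.000006 < 0.0001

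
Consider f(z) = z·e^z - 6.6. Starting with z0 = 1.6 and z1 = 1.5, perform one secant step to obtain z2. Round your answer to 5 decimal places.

1.48981

f(1.6) = 1.3248519, f(1.5) = 0.1225336
z2 = 1.5000000 − 0.1225336·(1.5000000 − 1.6000000) / (0.1225336 − 1.3248519) = 1.5000000 − (-0.0122534)/(-1.2023183) = 1.4898086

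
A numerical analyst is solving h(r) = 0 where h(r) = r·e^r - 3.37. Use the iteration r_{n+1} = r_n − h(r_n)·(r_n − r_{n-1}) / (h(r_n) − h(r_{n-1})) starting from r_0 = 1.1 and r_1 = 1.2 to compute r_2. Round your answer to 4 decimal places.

h(1.1) = -0.065417, h(1.2) = 0.614140
r_2 = 1.200000 − 0.614140·(1.200000 − 1.100000) / (0.614140 − (-0.065417)) = 1.200000 − (0.061414)/(0.679558) = 1.109626

1.1096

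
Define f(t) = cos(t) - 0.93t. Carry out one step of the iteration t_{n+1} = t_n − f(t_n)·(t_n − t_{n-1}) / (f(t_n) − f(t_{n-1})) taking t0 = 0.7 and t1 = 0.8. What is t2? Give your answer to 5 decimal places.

0.77065

f(0.7) = 0.1138422, f(0.8) = -0.0472933
t2 = 0.8000000 − (-0.0472933)·(0.8000000 − 0.7000000) / (-0.0472933 − 0.1138422) = 0.8000000 − (-0.0047293)/(-0.1611355) = 0.7706500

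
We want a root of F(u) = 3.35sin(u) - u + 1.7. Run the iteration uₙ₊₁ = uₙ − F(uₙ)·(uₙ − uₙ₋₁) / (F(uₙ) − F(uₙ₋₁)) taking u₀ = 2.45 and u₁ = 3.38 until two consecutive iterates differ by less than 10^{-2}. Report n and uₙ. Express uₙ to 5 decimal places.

n = 4, uₙ = 2.80534

F(2.45) = 1.3865118, F(3.38) = -2.4711203
u₂ = 3.3800000 − (-2.4711203)·(0.9300000)/(-3.8576321) = 2.7842610;  |Δ| = 0.5957390
F(2.7842610) = 0.0874876
u₃ = 2.7842610 − 0.0874876·(-0.5957390)/(2.5586079) = 2.8046314;  |Δ| = 0.0203704
F(2.8046314) = 0.0029484
u₄ = 2.8046314 − 0.0029484·(0.0203704)/(-0.0845392) = 2.8053418;  |Δ| = 0.0007104
|u₄ − u₃| = 0.0007104 < 10^{-2}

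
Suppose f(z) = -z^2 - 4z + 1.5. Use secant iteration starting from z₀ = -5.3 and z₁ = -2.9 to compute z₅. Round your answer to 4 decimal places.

-4.3448

f(-5.3) = -5.390000, f(-2.9) = 4.690000
z₂ = -2.900000 − 4.690000·(-2.900000 − (-5.300000)) / (4.690000 − (-5.390000)) = -2.900000 − (11.256000)/(10.080000) = -4.016667
f(-4.016667) = 1.433056
z₃ = -4.016667 − 1.433056·(-4.016667 − (-2.900000)) / (1.433056 − 4.690000) = -4.016667 − (-1.600245)/(-3.256944) = -4.508000
f(-4.508000) = -0.790064
z₄ = -4.508000 − (-0.790064)·(-4.508000 − (-4.016667)) / (-0.790064 − 1.433056) = -4.508000 − (0.388185)/(-2.223120) = -4.333387
f(-4.333387) = 0.055303
z₅ = -4.333387 − 0.055303·(-4.333387 − (-4.508000)) / (0.055303 − (-0.790064)) = -4.333387 − (0.009657)/(0.845367) = -4.344810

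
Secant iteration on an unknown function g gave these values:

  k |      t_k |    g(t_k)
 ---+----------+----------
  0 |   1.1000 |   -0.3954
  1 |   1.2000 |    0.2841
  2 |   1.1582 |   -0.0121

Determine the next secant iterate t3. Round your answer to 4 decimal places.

t3 = 1.1582 − (-0.0121)·(1.1582 − 1.2000) / (-0.0121 − 0.2841)
   = 1.1582 − (0.000506)/(-0.296200) = 1.159908

1.1599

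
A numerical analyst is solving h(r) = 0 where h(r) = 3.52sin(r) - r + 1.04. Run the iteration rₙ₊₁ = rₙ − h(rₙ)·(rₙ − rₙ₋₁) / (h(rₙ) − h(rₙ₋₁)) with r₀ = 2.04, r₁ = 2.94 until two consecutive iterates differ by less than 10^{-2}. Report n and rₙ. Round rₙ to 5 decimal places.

n = 4, rₙ = 2.66255

h(2.04) = 2.1395889, h(2.94) = -1.1951905
r₂ = 2.9400000 − (-1.1951905)·(0.9000000)/(-3.3347793) = 2.6174385;  |Δ| = 0.3225615
h(2.6174385) = 0.1842542
r₃ = 2.6174385 − 0.1842542·(-0.3225615)/(1.3794447) = 2.6605235;  |Δ| = 0.0430850
h(2.6605235) = 0.0082765
r₄ = 2.6605235 − 0.0082765·(0.0430850)/(-0.1759777) = 2.6625498;  |Δ| = 0.0020264
|r₄ − r₃| = 0.0020264 < 10^{-2}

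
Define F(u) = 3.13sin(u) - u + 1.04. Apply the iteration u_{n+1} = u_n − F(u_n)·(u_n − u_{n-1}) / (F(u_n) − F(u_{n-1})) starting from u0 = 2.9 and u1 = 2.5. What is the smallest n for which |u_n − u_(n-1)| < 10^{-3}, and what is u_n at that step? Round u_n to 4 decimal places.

F(2.9) = -1.111150, F(2.5) = 0.413218
u2 = 2.500000 − 0.413218·(-0.400000)/(1.524367) = 2.608430;  |Δ| = 0.108430
F(2.608430) = 0.022423
u3 = 2.608430 − 0.022423·(0.108430)/(-0.390795) = 2.614651;  |Δ| = 0.006221
F(2.614651) = -0.000600
u4 = 2.614651 − (-0.000600)·(0.006221)/(-0.023022) = 2.614489;  |Δ| = 0.000162
|u4 − u3| = 0.000162 < 10^{-3}

n = 4, u_n = 2.6145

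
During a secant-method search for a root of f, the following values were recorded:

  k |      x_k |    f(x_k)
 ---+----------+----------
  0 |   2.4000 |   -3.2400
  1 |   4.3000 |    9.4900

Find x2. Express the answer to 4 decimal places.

x2 = 4.3000 − 9.4900·(4.3000 − 2.4000) / (9.4900 − (-3.2400))
   = 4.3000 − (18.031000)/(12.730000) = 2.883582

2.8836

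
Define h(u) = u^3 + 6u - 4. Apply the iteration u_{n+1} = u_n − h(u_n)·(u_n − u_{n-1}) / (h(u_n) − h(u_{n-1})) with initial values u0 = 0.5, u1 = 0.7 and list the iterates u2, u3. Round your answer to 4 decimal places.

0.6234, 0.6258

h(0.5) = -0.875000, h(0.7) = 0.543000
u2 = 0.700000 − 0.543000·(0.700000 − 0.500000) / (0.543000 − (-0.875000)) = 0.700000 − (0.108600)/(1.418000) = 0.623413
h(0.623413) = -0.017235
u3 = 0.623413 − (-0.017235)·(0.623413 − 0.700000) / (-0.017235 − 0.543000) = 0.623413 − (0.001320)/(-0.560235) = 0.625769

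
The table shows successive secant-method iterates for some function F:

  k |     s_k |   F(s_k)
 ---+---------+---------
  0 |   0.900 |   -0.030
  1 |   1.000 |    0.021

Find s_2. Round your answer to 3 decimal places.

s_2 = 1.000 − 0.021·(1.000 − 0.900) / (0.021 − (-0.030))
   = 1.000 − (0.00210)/(0.05100) = 0.95882

0.959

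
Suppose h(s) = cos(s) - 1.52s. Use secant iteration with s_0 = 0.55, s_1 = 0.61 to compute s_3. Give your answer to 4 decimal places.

h(0.55) = 0.016525, h(0.61) = -0.107552
s_2 = 0.610000 − (-0.107552)·(0.610000 − 0.550000) / (-0.107552 − 0.016525) = 0.610000 − (-0.006453)/(-0.124077) = 0.557991
h(0.557991) = 0.000175
s_3 = 0.557991 − 0.000175·(0.557991 − 0.610000) / (0.000175 − (-0.107552)) = 0.557991 − (-0.000009)/(0.107727) = 0.558075

0.5581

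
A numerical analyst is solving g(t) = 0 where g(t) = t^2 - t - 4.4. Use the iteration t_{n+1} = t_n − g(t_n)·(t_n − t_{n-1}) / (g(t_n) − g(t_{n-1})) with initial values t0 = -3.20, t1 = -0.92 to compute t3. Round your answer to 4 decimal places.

-1.7051

g(-3.20) = 9.040000, g(-0.92) = -2.633600
t2 = -0.920000 − (-2.633600)·(-0.920000 − (-3.200000)) / (-2.633600 − 9.040000) = -0.920000 − (-6.004608)/(-11.673600) = -1.434375
g(-1.434375) = -0.908193
t3 = -1.434375 − (-0.908193)·(-1.434375 − (-0.920000)) / (-0.908193 − (-2.633600)) = -1.434375 − (0.467152)/(1.725407) = -1.705124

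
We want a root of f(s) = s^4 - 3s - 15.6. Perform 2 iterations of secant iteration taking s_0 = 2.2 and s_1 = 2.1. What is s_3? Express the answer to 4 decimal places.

f(2.2) = 1.225600, f(2.1) = -2.451900
s_2 = 2.100000 − (-2.451900)·(2.100000 − 2.200000) / (-2.451900 − 1.225600) = 2.100000 − (0.245190)/(-3.677500) = 2.166673
f(2.166673) = -0.061952
s_3 = 2.166673 − (-0.061952)·(2.166673 − 2.100000) / (-0.061952 − (-2.451900)) = 2.166673 − (-0.004131)/(2.389948) = 2.168401

2.1684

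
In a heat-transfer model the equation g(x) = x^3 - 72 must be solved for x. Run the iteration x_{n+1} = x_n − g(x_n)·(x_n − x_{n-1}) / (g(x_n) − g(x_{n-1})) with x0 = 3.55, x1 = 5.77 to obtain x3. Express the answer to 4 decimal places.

4.0981

g(3.55) = -27.261125, g(5.77) = 120.100033
x2 = 5.770000 − 120.100033·(5.770000 − 3.550000) / (120.100033 − (-27.261125)) = 5.770000 − (266.622073)/(147.361158) = 3.960690
g(3.960690) = -9.868415
x3 = 3.960690 − (-9.868415)·(3.960690 − 5.770000) / (-9.868415 − 120.100033) = 3.960690 − (17.855027)/(-129.968448) = 4.098069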